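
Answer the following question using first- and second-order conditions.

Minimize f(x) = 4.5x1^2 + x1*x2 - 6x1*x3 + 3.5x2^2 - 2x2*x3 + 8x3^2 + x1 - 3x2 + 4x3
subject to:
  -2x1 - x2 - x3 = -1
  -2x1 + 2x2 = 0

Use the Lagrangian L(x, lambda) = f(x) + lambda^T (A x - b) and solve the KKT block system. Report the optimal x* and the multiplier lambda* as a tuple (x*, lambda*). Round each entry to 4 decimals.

Form the Lagrangian:
  L(x, lambda) = (1/2) x^T Q x + c^T x + lambda^T (A x - b)
Stationarity (grad_x L = 0): Q x + c + A^T lambda = 0.
Primal feasibility: A x = b.

This gives the KKT block system:
  [ Q   A^T ] [ x     ]   [-c ]
  [ A    0  ] [ lambda ] = [ b ]

Solving the linear system:
  x*      = (0.3333, 0.3333, 0)
  lambda* = (1.3333, 0.8333)
  f(x*)   = 0.3333

x* = (0.3333, 0.3333, 0), lambda* = (1.3333, 0.8333)


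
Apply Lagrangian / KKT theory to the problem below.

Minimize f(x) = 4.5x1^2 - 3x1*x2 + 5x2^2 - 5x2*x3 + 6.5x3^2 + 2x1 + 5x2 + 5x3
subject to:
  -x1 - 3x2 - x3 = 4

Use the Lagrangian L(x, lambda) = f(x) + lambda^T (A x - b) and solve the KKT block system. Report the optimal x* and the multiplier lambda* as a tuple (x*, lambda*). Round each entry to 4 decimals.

Form the Lagrangian:
  L(x, lambda) = (1/2) x^T Q x + c^T x + lambda^T (A x - b)
Stationarity (grad_x L = 0): Q x + c + A^T lambda = 0.
Primal feasibility: A x = b.

This gives the KKT block system:
  [ Q   A^T ] [ x     ]   [-c ]
  [ A    0  ] [ lambda ] = [ b ]

Solving the linear system:
  x*      = (-0.5003, -0.9267, -0.7197)
  lambda* = (0.2775)
  f(x*)   = -5.1712

x* = (-0.5003, -0.9267, -0.7197), lambda* = (0.2775)


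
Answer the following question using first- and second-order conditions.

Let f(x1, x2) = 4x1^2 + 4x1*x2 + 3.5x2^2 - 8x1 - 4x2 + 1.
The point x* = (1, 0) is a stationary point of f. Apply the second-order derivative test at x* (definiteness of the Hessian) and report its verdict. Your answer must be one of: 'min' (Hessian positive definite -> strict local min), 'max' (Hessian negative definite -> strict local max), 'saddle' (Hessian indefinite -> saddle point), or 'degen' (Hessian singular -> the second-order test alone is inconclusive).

Compute the Hessian H = grad^2 f:
  H = [[8, 4], [4, 7]]
Verify stationarity: grad f(x*) = H x* + g = (0, 0).
Eigenvalues of H: 3.4689, 11.5311.
Both eigenvalues > 0, so H is positive definite -> x* is a strict local min.

min


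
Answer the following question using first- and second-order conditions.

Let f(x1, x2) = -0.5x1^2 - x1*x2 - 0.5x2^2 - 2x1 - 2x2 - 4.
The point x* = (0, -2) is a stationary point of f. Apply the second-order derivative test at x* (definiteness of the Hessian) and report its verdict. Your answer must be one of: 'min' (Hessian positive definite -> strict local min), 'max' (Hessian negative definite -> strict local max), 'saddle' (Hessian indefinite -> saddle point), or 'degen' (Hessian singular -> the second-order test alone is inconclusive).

Compute the Hessian H = grad^2 f:
  H = [[-1, -1], [-1, -1]]
Verify stationarity: grad f(x*) = H x* + g = (0, 0).
Eigenvalues of H: -2, 0.
H has a zero eigenvalue (singular; negative semidefinite but not definite), so H is neither positive definite, negative definite, nor indefinite. The second-order test alone is inconclusive -> degen.
(Indeed, f is constant along the null direction of H through x*, so x* is not a strict local extremum.)

degen


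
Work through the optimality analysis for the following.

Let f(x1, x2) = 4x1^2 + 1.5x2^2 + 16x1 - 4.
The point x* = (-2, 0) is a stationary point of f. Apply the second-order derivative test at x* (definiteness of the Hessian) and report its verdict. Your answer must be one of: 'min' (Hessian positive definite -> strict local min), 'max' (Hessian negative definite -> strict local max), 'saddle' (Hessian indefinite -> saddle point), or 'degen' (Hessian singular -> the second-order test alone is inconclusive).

Compute the Hessian H = grad^2 f:
  H = [[8, 0], [0, 3]]
Verify stationarity: grad f(x*) = H x* + g = (0, 0).
Eigenvalues of H: 3, 8.
Both eigenvalues > 0, so H is positive definite -> x* is a strict local min.

min


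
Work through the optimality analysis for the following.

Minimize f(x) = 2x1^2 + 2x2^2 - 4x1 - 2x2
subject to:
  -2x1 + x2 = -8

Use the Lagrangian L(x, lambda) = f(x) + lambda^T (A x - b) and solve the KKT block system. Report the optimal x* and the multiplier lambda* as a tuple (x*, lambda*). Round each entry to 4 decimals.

Form the Lagrangian:
  L(x, lambda) = (1/2) x^T Q x + c^T x + lambda^T (A x - b)
Stationarity (grad_x L = 0): Q x + c + A^T lambda = 0.
Primal feasibility: A x = b.

This gives the KKT block system:
  [ Q   A^T ] [ x     ]   [-c ]
  [ A    0  ] [ lambda ] = [ b ]

Solving the linear system:
  x*      = (3.6, -0.8)
  lambda* = (5.2)
  f(x*)   = 14.4

x* = (3.6, -0.8), lambda* = (5.2)


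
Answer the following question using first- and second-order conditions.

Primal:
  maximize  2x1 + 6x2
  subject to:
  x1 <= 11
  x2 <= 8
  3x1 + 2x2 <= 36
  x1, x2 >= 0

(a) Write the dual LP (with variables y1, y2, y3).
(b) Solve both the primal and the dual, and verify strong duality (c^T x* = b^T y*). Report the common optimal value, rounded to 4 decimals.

The standard primal-dual pair for 'max c^T x s.t. A x <= b, x >= 0' is:
  Dual:  min b^T y  s.t.  A^T y >= c,  y >= 0.

So the dual LP is:
  minimize  11y1 + 8y2 + 36y3
  subject to:
    y1 + 3y3 >= 2
    y2 + 2y3 >= 6
    y1, y2, y3 >= 0

Solving the primal: x* = (6.6667, 8).
  primal value c^T x* = 61.3333.
Solving the dual: y* = (0, 4.6667, 0.6667).
  dual value b^T y* = 61.3333.
Strong duality: c^T x* = b^T y*. Confirmed.

61.3333


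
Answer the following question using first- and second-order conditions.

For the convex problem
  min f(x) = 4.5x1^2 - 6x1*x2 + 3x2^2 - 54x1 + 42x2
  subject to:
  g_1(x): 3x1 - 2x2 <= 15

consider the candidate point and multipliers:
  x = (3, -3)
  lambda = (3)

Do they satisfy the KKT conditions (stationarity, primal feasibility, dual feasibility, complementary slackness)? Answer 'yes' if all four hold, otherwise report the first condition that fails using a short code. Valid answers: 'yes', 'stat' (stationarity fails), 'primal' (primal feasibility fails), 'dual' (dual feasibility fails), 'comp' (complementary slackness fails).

Gradient of f: grad f(x) = Q x + c = (-9, 6)
Constraint values g_i(x) = a_i^T x - b_i:
  g_1((3, -3)) = 0
Stationarity residual: grad f(x) + sum_i lambda_i a_i = (0, 0)
  -> stationarity OK
Primal feasibility (all g_i <= 0): OK
Dual feasibility (all lambda_i >= 0): OK
Complementary slackness (lambda_i * g_i(x) = 0 for all i): OK

Verdict: yes, KKT holds.

yes


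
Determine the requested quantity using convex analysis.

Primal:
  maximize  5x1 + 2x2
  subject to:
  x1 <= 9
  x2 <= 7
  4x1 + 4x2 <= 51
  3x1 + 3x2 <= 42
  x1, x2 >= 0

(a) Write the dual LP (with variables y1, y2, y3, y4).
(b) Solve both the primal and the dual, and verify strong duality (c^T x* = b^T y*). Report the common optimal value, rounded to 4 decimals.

The standard primal-dual pair for 'max c^T x s.t. A x <= b, x >= 0' is:
  Dual:  min b^T y  s.t.  A^T y >= c,  y >= 0.

So the dual LP is:
  minimize  9y1 + 7y2 + 51y3 + 42y4
  subject to:
    y1 + 4y3 + 3y4 >= 5
    y2 + 4y3 + 3y4 >= 2
    y1, y2, y3, y4 >= 0

Solving the primal: x* = (9, 3.75).
  primal value c^T x* = 52.5.
Solving the dual: y* = (3, 0, 0.5, 0).
  dual value b^T y* = 52.5.
Strong duality: c^T x* = b^T y*. Confirmed.

52.5


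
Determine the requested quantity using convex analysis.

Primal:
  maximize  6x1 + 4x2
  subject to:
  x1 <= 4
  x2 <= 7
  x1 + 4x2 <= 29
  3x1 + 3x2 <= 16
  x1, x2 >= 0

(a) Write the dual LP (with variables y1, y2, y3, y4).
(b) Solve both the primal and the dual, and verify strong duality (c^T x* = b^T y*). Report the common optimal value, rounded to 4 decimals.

The standard primal-dual pair for 'max c^T x s.t. A x <= b, x >= 0' is:
  Dual:  min b^T y  s.t.  A^T y >= c,  y >= 0.

So the dual LP is:
  minimize  4y1 + 7y2 + 29y3 + 16y4
  subject to:
    y1 + y3 + 3y4 >= 6
    y2 + 4y3 + 3y4 >= 4
    y1, y2, y3, y4 >= 0

Solving the primal: x* = (4, 1.3333).
  primal value c^T x* = 29.3333.
Solving the dual: y* = (2, 0, 0, 1.3333).
  dual value b^T y* = 29.3333.
Strong duality: c^T x* = b^T y*. Confirmed.

29.3333


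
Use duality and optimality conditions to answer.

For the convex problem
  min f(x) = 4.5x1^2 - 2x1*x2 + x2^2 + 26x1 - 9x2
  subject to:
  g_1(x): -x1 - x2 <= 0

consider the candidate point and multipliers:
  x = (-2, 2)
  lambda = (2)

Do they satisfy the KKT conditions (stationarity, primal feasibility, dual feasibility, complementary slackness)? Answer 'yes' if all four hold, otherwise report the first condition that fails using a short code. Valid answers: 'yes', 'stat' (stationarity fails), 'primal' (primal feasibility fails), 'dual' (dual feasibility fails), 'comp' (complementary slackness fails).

Gradient of f: grad f(x) = Q x + c = (4, -1)
Constraint values g_i(x) = a_i^T x - b_i:
  g_1((-2, 2)) = 0
Stationarity residual: grad f(x) + sum_i lambda_i a_i = (2, -3)
  -> stationarity FAILS
Primal feasibility (all g_i <= 0): OK
Dual feasibility (all lambda_i >= 0): OK
Complementary slackness (lambda_i * g_i(x) = 0 for all i): OK

Verdict: the first failing condition is stationarity -> stat.

stat


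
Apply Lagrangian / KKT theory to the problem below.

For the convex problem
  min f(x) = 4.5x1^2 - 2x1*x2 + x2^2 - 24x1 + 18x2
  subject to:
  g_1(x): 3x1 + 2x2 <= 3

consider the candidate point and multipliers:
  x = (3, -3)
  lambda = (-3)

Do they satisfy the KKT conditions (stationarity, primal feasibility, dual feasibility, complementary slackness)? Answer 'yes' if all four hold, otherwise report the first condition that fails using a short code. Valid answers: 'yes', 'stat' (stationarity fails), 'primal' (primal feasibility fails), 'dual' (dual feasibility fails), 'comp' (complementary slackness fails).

Gradient of f: grad f(x) = Q x + c = (9, 6)
Constraint values g_i(x) = a_i^T x - b_i:
  g_1((3, -3)) = 0
Stationarity residual: grad f(x) + sum_i lambda_i a_i = (0, 0)
  -> stationarity OK
Primal feasibility (all g_i <= 0): OK
Dual feasibility (all lambda_i >= 0): FAILS
Complementary slackness (lambda_i * g_i(x) = 0 for all i): OK

Verdict: the first failing condition is dual_feasibility -> dual.

dual


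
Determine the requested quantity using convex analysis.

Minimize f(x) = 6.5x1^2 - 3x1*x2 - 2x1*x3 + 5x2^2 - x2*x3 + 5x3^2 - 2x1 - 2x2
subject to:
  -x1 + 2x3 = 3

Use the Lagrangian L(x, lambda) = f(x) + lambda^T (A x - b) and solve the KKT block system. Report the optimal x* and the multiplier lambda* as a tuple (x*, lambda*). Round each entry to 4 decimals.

Form the Lagrangian:
  L(x, lambda) = (1/2) x^T Q x + c^T x + lambda^T (A x - b)
Stationarity (grad_x L = 0): Q x + c + A^T lambda = 0.
Primal feasibility: A x = b.

This gives the KKT block system:
  [ Q   A^T ] [ x     ]   [-c ]
  [ A    0  ] [ lambda ] = [ b ]

Solving the linear system:
  x*      = (-0.1039, 0.3136, 1.4481)
  lambda* = (-7.1874)
  f(x*)   = 10.5713

x* = (-0.1039, 0.3136, 1.4481), lambda* = (-7.1874)


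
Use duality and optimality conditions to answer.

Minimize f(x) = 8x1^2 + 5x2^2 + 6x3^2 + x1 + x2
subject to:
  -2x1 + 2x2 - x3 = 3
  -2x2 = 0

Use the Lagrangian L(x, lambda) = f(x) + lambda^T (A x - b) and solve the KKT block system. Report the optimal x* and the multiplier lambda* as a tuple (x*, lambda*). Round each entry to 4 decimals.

Form the Lagrangian:
  L(x, lambda) = (1/2) x^T Q x + c^T x + lambda^T (A x - b)
Stationarity (grad_x L = 0): Q x + c + A^T lambda = 0.
Primal feasibility: A x = b.

This gives the KKT block system:
  [ Q   A^T ] [ x     ]   [-c ]
  [ A    0  ] [ lambda ] = [ b ]

Solving the linear system:
  x*      = (-1.1406, 0, -0.7187)
  lambda* = (-8.625, -8.125)
  f(x*)   = 12.3672

x* = (-1.1406, 0, -0.7187), lambda* = (-8.625, -8.125)


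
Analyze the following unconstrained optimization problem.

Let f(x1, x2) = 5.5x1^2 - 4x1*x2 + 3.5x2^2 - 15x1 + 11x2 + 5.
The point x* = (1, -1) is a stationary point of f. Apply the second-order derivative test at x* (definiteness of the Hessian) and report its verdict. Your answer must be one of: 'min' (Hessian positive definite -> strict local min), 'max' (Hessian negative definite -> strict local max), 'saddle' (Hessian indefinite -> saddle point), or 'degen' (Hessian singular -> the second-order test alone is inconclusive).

Compute the Hessian H = grad^2 f:
  H = [[11, -4], [-4, 7]]
Verify stationarity: grad f(x*) = H x* + g = (0, 0).
Eigenvalues of H: 4.5279, 13.4721.
Both eigenvalues > 0, so H is positive definite -> x* is a strict local min.

min


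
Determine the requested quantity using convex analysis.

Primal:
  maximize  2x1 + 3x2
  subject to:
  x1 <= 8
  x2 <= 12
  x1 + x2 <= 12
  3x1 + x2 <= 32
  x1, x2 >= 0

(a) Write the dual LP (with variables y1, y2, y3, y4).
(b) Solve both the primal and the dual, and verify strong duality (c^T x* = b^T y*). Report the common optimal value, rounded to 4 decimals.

The standard primal-dual pair for 'max c^T x s.t. A x <= b, x >= 0' is:
  Dual:  min b^T y  s.t.  A^T y >= c,  y >= 0.

So the dual LP is:
  minimize  8y1 + 12y2 + 12y3 + 32y4
  subject to:
    y1 + y3 + 3y4 >= 2
    y2 + y3 + y4 >= 3
    y1, y2, y3, y4 >= 0

Solving the primal: x* = (0, 12).
  primal value c^T x* = 36.
Solving the dual: y* = (0, 1, 2, 0).
  dual value b^T y* = 36.
Strong duality: c^T x* = b^T y*. Confirmed.

36


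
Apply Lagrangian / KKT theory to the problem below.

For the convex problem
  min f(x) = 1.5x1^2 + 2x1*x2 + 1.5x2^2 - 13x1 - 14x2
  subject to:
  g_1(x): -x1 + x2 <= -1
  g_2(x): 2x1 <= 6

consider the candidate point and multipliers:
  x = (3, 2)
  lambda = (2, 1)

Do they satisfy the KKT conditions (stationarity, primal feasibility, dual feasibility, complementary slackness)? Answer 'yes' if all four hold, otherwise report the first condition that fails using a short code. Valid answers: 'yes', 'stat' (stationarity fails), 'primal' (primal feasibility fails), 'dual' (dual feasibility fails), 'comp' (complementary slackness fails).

Gradient of f: grad f(x) = Q x + c = (0, -2)
Constraint values g_i(x) = a_i^T x - b_i:
  g_1((3, 2)) = 0
  g_2((3, 2)) = 0
Stationarity residual: grad f(x) + sum_i lambda_i a_i = (0, 0)
  -> stationarity OK
Primal feasibility (all g_i <= 0): OK
Dual feasibility (all lambda_i >= 0): OK
Complementary slackness (lambda_i * g_i(x) = 0 for all i): OK

Verdict: yes, KKT holds.

yes


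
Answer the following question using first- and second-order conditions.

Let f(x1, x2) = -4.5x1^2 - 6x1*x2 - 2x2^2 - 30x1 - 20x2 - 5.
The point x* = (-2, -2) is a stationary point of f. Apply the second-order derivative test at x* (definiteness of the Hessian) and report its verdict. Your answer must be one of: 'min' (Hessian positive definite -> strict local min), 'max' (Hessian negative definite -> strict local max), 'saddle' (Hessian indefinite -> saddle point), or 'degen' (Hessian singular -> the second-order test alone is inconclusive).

Compute the Hessian H = grad^2 f:
  H = [[-9, -6], [-6, -4]]
Verify stationarity: grad f(x*) = H x* + g = (0, 0).
Eigenvalues of H: -13, 0.
H has a zero eigenvalue (singular; negative semidefinite but not definite), so H is neither positive definite, negative definite, nor indefinite. The second-order test alone is inconclusive -> degen.
(Indeed, f is constant along the null direction of H through x*, so x* is not a strict local extremum.)

degen


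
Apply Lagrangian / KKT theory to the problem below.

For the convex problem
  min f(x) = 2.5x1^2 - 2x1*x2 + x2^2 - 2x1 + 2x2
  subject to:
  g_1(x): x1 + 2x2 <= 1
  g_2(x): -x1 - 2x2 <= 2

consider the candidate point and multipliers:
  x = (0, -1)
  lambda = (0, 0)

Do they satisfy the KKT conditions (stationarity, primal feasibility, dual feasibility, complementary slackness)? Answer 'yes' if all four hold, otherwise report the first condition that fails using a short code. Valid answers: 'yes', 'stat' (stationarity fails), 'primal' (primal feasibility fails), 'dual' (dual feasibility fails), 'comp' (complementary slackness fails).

Gradient of f: grad f(x) = Q x + c = (0, 0)
Constraint values g_i(x) = a_i^T x - b_i:
  g_1((0, -1)) = -3
  g_2((0, -1)) = 0
Stationarity residual: grad f(x) + sum_i lambda_i a_i = (0, 0)
  -> stationarity OK
Primal feasibility (all g_i <= 0): OK
Dual feasibility (all lambda_i >= 0): OK
Complementary slackness (lambda_i * g_i(x) = 0 for all i): OK

Verdict: yes, KKT holds.

yes


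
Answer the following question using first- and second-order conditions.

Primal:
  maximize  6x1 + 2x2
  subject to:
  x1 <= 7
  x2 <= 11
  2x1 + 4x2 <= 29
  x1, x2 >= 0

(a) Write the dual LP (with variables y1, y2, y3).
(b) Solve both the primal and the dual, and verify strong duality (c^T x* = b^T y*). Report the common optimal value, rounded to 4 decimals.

The standard primal-dual pair for 'max c^T x s.t. A x <= b, x >= 0' is:
  Dual:  min b^T y  s.t.  A^T y >= c,  y >= 0.

So the dual LP is:
  minimize  7y1 + 11y2 + 29y3
  subject to:
    y1 + 2y3 >= 6
    y2 + 4y3 >= 2
    y1, y2, y3 >= 0

Solving the primal: x* = (7, 3.75).
  primal value c^T x* = 49.5.
Solving the dual: y* = (5, 0, 0.5).
  dual value b^T y* = 49.5.
Strong duality: c^T x* = b^T y*. Confirmed.

49.5


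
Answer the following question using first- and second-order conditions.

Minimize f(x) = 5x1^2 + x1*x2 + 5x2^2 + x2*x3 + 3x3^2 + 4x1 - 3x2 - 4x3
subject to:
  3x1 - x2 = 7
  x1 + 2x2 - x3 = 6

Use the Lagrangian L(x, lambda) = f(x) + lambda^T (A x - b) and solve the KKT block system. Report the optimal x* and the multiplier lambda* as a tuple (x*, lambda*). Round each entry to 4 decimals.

Form the Lagrangian:
  L(x, lambda) = (1/2) x^T Q x + c^T x + lambda^T (A x - b)
Stationarity (grad_x L = 0): Q x + c + A^T lambda = 0.
Primal feasibility: A x = b.

This gives the KKT block system:
  [ Q   A^T ] [ x     ]   [-c ]
  [ A    0  ] [ lambda ] = [ b ]

Solving the linear system:
  x*      = (2.7127, 1.138, -1.0113)
  lambda* = (-7.7783, -8.9299)
  f(x*)   = 59.7545

x* = (2.7127, 1.138, -1.0113), lambda* = (-7.7783, -8.9299)


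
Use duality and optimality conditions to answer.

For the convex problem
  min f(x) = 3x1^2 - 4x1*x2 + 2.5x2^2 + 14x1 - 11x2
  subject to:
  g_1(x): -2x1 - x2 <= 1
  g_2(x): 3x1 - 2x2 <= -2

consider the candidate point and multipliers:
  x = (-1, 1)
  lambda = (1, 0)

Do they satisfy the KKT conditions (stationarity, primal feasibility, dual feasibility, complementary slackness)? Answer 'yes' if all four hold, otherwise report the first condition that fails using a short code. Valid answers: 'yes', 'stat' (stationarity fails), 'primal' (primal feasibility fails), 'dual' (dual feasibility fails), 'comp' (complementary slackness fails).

Gradient of f: grad f(x) = Q x + c = (4, -2)
Constraint values g_i(x) = a_i^T x - b_i:
  g_1((-1, 1)) = 0
  g_2((-1, 1)) = -3
Stationarity residual: grad f(x) + sum_i lambda_i a_i = (2, -3)
  -> stationarity FAILS
Primal feasibility (all g_i <= 0): OK
Dual feasibility (all lambda_i >= 0): OK
Complementary slackness (lambda_i * g_i(x) = 0 for all i): OK

Verdict: the first failing condition is stationarity -> stat.

stat


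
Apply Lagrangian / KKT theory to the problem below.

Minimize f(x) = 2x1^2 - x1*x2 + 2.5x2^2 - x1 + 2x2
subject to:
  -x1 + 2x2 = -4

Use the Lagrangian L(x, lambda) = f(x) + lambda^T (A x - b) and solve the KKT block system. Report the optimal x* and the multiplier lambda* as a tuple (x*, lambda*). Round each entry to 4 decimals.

Form the Lagrangian:
  L(x, lambda) = (1/2) x^T Q x + c^T x + lambda^T (A x - b)
Stationarity (grad_x L = 0): Q x + c + A^T lambda = 0.
Primal feasibility: A x = b.

This gives the KKT block system:
  [ Q   A^T ] [ x     ]   [-c ]
  [ A    0  ] [ lambda ] = [ b ]

Solving the linear system:
  x*      = (0.7059, -1.6471)
  lambda* = (3.4706)
  f(x*)   = 4.9412

x* = (0.7059, -1.6471), lambda* = (3.4706)


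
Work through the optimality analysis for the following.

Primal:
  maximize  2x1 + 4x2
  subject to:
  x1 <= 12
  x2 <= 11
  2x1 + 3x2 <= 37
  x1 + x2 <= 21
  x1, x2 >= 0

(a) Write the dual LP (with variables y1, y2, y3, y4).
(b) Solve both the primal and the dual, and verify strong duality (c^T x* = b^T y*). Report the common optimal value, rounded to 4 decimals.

The standard primal-dual pair for 'max c^T x s.t. A x <= b, x >= 0' is:
  Dual:  min b^T y  s.t.  A^T y >= c,  y >= 0.

So the dual LP is:
  minimize  12y1 + 11y2 + 37y3 + 21y4
  subject to:
    y1 + 2y3 + y4 >= 2
    y2 + 3y3 + y4 >= 4
    y1, y2, y3, y4 >= 0

Solving the primal: x* = (2, 11).
  primal value c^T x* = 48.
Solving the dual: y* = (0, 1, 1, 0).
  dual value b^T y* = 48.
Strong duality: c^T x* = b^T y*. Confirmed.

48


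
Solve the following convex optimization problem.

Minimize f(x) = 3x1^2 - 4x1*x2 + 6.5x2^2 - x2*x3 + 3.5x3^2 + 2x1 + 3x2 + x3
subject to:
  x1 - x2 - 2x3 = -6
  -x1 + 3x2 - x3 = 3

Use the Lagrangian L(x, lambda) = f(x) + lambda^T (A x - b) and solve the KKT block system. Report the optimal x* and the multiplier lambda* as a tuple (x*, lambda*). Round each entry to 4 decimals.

Form the Lagrangian:
  L(x, lambda) = (1/2) x^T Q x + c^T x + lambda^T (A x - b)
Stationarity (grad_x L = 0): Q x + c + A^T lambda = 0.
Primal feasibility: A x = b.

This gives the KKT block system:
  [ Q   A^T ] [ x     ]   [-c ]
  [ A    0  ] [ lambda ] = [ b ]

Solving the linear system:
  x*      = (-1.7297, 0.973, 1.6486)
  lambda* = (7.9459, -4.3243)
  f(x*)   = 30.8784

x* = (-1.7297, 0.973, 1.6486), lambda* = (7.9459, -4.3243)


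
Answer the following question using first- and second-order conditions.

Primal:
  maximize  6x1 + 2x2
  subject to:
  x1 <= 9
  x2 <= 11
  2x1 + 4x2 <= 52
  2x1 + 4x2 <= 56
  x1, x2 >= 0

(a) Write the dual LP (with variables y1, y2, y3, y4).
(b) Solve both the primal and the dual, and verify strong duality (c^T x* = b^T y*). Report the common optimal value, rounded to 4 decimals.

The standard primal-dual pair for 'max c^T x s.t. A x <= b, x >= 0' is:
  Dual:  min b^T y  s.t.  A^T y >= c,  y >= 0.

So the dual LP is:
  minimize  9y1 + 11y2 + 52y3 + 56y4
  subject to:
    y1 + 2y3 + 2y4 >= 6
    y2 + 4y3 + 4y4 >= 2
    y1, y2, y3, y4 >= 0

Solving the primal: x* = (9, 8.5).
  primal value c^T x* = 71.
Solving the dual: y* = (5, 0, 0.5, 0).
  dual value b^T y* = 71.
Strong duality: c^T x* = b^T y*. Confirmed.

71


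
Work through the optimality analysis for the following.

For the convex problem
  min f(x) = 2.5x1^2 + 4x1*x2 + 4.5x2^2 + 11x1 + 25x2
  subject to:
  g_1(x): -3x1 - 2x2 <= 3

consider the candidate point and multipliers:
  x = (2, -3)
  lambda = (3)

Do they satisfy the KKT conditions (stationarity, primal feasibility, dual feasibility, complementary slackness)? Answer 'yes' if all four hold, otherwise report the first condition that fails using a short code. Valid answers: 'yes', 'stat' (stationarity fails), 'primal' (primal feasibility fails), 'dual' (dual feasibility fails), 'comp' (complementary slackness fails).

Gradient of f: grad f(x) = Q x + c = (9, 6)
Constraint values g_i(x) = a_i^T x - b_i:
  g_1((2, -3)) = -3
Stationarity residual: grad f(x) + sum_i lambda_i a_i = (0, 0)
  -> stationarity OK
Primal feasibility (all g_i <= 0): OK
Dual feasibility (all lambda_i >= 0): OK
Complementary slackness (lambda_i * g_i(x) = 0 for all i): FAILS

Verdict: the first failing condition is complementary_slackness -> comp.

comp


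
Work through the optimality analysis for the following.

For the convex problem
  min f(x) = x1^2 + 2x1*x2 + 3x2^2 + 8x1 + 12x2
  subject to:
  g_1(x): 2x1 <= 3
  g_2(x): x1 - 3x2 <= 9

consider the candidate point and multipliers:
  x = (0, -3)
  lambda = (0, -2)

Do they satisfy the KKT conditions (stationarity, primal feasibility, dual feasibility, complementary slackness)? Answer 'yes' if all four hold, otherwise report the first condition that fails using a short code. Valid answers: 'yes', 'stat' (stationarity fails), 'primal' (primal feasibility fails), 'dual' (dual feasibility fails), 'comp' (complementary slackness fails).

Gradient of f: grad f(x) = Q x + c = (2, -6)
Constraint values g_i(x) = a_i^T x - b_i:
  g_1((0, -3)) = -3
  g_2((0, -3)) = 0
Stationarity residual: grad f(x) + sum_i lambda_i a_i = (0, 0)
  -> stationarity OK
Primal feasibility (all g_i <= 0): OK
Dual feasibility (all lambda_i >= 0): FAILS
Complementary slackness (lambda_i * g_i(x) = 0 for all i): OK

Verdict: the first failing condition is dual_feasibility -> dual.

dual


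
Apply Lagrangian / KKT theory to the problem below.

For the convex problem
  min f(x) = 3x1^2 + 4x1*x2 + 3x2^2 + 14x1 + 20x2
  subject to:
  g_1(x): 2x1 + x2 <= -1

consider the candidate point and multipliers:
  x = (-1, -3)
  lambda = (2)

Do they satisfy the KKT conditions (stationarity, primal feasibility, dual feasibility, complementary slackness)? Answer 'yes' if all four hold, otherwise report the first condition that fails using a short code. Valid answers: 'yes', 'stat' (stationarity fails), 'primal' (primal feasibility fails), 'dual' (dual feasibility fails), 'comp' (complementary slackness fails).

Gradient of f: grad f(x) = Q x + c = (-4, -2)
Constraint values g_i(x) = a_i^T x - b_i:
  g_1((-1, -3)) = -4
Stationarity residual: grad f(x) + sum_i lambda_i a_i = (0, 0)
  -> stationarity OK
Primal feasibility (all g_i <= 0): OK
Dual feasibility (all lambda_i >= 0): OK
Complementary slackness (lambda_i * g_i(x) = 0 for all i): FAILS

Verdict: the first failing condition is complementary_slackness -> comp.

comp


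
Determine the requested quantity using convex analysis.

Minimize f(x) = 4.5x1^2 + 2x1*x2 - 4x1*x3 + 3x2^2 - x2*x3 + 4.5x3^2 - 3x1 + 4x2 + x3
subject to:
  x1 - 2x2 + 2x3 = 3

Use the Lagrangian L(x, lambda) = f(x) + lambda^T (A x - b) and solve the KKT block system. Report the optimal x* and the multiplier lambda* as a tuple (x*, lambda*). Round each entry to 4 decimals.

Form the Lagrangian:
  L(x, lambda) = (1/2) x^T Q x + c^T x + lambda^T (A x - b)
Stationarity (grad_x L = 0): Q x + c + A^T lambda = 0.
Primal feasibility: A x = b.

This gives the KKT block system:
  [ Q   A^T ] [ x     ]   [-c ]
  [ A    0  ] [ lambda ] = [ b ]

Solving the linear system:
  x*      = (0.6733, -0.9969, 0.1664)
  lambda* = (-0.4006)
  f(x*)   = -2.3197

x* = (0.6733, -0.9969, 0.1664), lambda* = (-0.4006)


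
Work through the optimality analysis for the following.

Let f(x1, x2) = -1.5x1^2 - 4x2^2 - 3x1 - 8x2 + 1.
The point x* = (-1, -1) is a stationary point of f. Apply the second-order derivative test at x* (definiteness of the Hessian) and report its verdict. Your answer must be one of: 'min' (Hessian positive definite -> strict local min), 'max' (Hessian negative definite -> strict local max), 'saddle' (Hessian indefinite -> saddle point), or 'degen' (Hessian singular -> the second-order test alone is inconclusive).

Compute the Hessian H = grad^2 f:
  H = [[-3, 0], [0, -8]]
Verify stationarity: grad f(x*) = H x* + g = (0, 0).
Eigenvalues of H: -8, -3.
Both eigenvalues < 0, so H is negative definite -> x* is a strict local max.

max


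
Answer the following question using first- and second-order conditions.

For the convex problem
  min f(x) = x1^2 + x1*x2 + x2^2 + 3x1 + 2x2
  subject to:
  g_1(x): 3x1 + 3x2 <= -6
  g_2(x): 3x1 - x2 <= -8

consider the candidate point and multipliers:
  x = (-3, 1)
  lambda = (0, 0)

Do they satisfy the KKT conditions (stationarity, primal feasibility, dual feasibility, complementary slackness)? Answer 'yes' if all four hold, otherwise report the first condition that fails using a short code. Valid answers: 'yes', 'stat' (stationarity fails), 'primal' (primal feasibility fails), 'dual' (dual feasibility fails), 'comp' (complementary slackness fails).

Gradient of f: grad f(x) = Q x + c = (-2, 1)
Constraint values g_i(x) = a_i^T x - b_i:
  g_1((-3, 1)) = 0
  g_2((-3, 1)) = -2
Stationarity residual: grad f(x) + sum_i lambda_i a_i = (-2, 1)
  -> stationarity FAILS
Primal feasibility (all g_i <= 0): OK
Dual feasibility (all lambda_i >= 0): OK
Complementary slackness (lambda_i * g_i(x) = 0 for all i): OK

Verdict: the first failing condition is stationarity -> stat.

stat


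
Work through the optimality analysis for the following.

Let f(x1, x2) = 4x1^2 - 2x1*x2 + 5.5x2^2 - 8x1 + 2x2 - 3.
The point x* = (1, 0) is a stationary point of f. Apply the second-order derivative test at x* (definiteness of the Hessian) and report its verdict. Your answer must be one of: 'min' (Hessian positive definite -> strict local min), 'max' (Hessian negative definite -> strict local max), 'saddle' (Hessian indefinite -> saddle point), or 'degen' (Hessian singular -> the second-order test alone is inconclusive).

Compute the Hessian H = grad^2 f:
  H = [[8, -2], [-2, 11]]
Verify stationarity: grad f(x*) = H x* + g = (0, 0).
Eigenvalues of H: 7, 12.
Both eigenvalues > 0, so H is positive definite -> x* is a strict local min.

min


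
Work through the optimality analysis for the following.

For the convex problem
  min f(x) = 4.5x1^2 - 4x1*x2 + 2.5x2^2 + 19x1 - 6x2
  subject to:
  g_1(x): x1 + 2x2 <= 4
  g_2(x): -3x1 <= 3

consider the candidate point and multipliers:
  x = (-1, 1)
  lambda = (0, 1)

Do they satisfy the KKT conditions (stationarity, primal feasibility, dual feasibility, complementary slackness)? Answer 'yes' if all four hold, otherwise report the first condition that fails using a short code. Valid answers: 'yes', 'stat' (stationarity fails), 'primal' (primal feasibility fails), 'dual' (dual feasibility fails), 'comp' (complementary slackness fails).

Gradient of f: grad f(x) = Q x + c = (6, 3)
Constraint values g_i(x) = a_i^T x - b_i:
  g_1((-1, 1)) = -3
  g_2((-1, 1)) = 0
Stationarity residual: grad f(x) + sum_i lambda_i a_i = (3, 3)
  -> stationarity FAILS
Primal feasibility (all g_i <= 0): OK
Dual feasibility (all lambda_i >= 0): OK
Complementary slackness (lambda_i * g_i(x) = 0 for all i): OK

Verdict: the first failing condition is stationarity -> stat.

stat


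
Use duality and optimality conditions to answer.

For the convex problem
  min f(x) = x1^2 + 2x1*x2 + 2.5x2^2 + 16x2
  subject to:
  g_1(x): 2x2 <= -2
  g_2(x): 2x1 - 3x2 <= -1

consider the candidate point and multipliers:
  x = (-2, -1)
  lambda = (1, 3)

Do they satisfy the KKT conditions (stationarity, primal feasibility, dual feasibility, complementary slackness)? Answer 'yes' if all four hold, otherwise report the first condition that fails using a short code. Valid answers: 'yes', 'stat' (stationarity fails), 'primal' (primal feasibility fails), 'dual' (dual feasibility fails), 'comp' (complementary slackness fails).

Gradient of f: grad f(x) = Q x + c = (-6, 7)
Constraint values g_i(x) = a_i^T x - b_i:
  g_1((-2, -1)) = 0
  g_2((-2, -1)) = 0
Stationarity residual: grad f(x) + sum_i lambda_i a_i = (0, 0)
  -> stationarity OK
Primal feasibility (all g_i <= 0): OK
Dual feasibility (all lambda_i >= 0): OK
Complementary slackness (lambda_i * g_i(x) = 0 for all i): OK

Verdict: yes, KKT holds.

yes


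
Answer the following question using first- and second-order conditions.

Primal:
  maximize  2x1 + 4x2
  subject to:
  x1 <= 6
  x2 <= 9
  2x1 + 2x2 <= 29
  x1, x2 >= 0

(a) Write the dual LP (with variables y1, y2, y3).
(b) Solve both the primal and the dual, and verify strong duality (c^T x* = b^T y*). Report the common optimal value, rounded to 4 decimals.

The standard primal-dual pair for 'max c^T x s.t. A x <= b, x >= 0' is:
  Dual:  min b^T y  s.t.  A^T y >= c,  y >= 0.

So the dual LP is:
  minimize  6y1 + 9y2 + 29y3
  subject to:
    y1 + 2y3 >= 2
    y2 + 2y3 >= 4
    y1, y2, y3 >= 0

Solving the primal: x* = (5.5, 9).
  primal value c^T x* = 47.
Solving the dual: y* = (0, 2, 1).
  dual value b^T y* = 47.
Strong duality: c^T x* = b^T y*. Confirmed.

47


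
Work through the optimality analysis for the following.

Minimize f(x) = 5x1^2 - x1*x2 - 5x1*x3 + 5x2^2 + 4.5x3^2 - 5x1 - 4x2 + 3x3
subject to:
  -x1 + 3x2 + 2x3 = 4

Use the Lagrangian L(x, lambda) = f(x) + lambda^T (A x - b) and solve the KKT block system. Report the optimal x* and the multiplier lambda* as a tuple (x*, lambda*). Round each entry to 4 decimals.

Form the Lagrangian:
  L(x, lambda) = (1/2) x^T Q x + c^T x + lambda^T (A x - b)
Stationarity (grad_x L = 0): Q x + c + A^T lambda = 0.
Primal feasibility: A x = b.

This gives the KKT block system:
  [ Q   A^T ] [ x     ]   [-c ]
  [ A    0  ] [ lambda ] = [ b ]

Solving the linear system:
  x*      = (0.6613, 1.179, 0.5621)
  lambda* = (-2.3763)
  f(x*)   = 1.5844

x* = (0.6613, 1.179, 0.5621), lambda* = (-2.3763)


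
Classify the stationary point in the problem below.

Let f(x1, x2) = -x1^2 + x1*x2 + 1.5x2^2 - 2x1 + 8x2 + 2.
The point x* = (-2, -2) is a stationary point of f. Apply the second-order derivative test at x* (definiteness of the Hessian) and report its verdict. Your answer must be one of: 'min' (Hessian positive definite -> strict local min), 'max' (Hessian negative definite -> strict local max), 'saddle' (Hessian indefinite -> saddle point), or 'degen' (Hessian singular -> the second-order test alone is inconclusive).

Compute the Hessian H = grad^2 f:
  H = [[-2, 1], [1, 3]]
Verify stationarity: grad f(x*) = H x* + g = (0, 0).
Eigenvalues of H: -2.1926, 3.1926.
Eigenvalues have mixed signs, so H is indefinite -> x* is a saddle point.

saddle


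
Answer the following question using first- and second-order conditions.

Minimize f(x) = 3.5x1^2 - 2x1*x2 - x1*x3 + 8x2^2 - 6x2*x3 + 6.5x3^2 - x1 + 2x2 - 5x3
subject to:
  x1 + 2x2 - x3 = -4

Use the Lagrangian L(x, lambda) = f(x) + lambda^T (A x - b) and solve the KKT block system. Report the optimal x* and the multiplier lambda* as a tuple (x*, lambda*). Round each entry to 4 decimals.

Form the Lagrangian:
  L(x, lambda) = (1/2) x^T Q x + c^T x + lambda^T (A x - b)
Stationarity (grad_x L = 0): Q x + c + A^T lambda = 0.
Primal feasibility: A x = b.

This gives the KKT block system:
  [ Q   A^T ] [ x     ]   [-c ]
  [ A    0  ] [ lambda ] = [ b ]

Solving the linear system:
  x*      = (-1.2985, -1.1642, 0.3731)
  lambda* = (8.1343)
  f(x*)   = 14.8209

x* = (-1.2985, -1.1642, 0.3731), lambda* = (8.1343)


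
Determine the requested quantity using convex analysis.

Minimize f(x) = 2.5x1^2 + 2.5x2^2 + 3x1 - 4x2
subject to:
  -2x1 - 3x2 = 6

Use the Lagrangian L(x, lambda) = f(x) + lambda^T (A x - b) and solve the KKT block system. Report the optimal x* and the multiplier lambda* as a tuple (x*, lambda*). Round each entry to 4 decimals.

Form the Lagrangian:
  L(x, lambda) = (1/2) x^T Q x + c^T x + lambda^T (A x - b)
Stationarity (grad_x L = 0): Q x + c + A^T lambda = 0.
Primal feasibility: A x = b.

This gives the KKT block system:
  [ Q   A^T ] [ x     ]   [-c ]
  [ A    0  ] [ lambda ] = [ b ]

Solving the linear system:
  x*      = (-1.7077, -0.8615)
  lambda* = (-2.7692)
  f(x*)   = 7.4692

x* = (-1.7077, -0.8615), lambda* = (-2.7692)


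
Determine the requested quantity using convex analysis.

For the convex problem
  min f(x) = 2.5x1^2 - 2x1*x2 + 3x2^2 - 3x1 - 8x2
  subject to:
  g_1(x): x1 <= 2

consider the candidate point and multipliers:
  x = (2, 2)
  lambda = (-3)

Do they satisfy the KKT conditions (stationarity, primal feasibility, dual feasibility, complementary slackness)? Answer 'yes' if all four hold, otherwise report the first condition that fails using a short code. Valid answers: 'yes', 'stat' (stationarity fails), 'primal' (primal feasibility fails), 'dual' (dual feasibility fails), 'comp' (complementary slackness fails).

Gradient of f: grad f(x) = Q x + c = (3, 0)
Constraint values g_i(x) = a_i^T x - b_i:
  g_1((2, 2)) = 0
Stationarity residual: grad f(x) + sum_i lambda_i a_i = (0, 0)
  -> stationarity OK
Primal feasibility (all g_i <= 0): OK
Dual feasibility (all lambda_i >= 0): FAILS
Complementary slackness (lambda_i * g_i(x) = 0 for all i): OK

Verdict: the first failing condition is dual_feasibility -> dual.

dual


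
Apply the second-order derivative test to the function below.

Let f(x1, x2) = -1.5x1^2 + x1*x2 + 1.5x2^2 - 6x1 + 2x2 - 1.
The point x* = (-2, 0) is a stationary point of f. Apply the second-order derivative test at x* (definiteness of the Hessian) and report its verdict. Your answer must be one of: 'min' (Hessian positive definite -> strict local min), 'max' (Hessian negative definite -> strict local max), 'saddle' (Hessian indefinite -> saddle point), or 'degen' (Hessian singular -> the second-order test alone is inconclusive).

Compute the Hessian H = grad^2 f:
  H = [[-3, 1], [1, 3]]
Verify stationarity: grad f(x*) = H x* + g = (0, 0).
Eigenvalues of H: -3.1623, 3.1623.
Eigenvalues have mixed signs, so H is indefinite -> x* is a saddle point.

saddle


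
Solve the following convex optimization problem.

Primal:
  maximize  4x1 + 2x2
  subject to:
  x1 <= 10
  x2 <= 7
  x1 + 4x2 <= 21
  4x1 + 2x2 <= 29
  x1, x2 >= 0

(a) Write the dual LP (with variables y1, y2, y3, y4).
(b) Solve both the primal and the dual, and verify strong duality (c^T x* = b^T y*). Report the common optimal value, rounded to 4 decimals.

The standard primal-dual pair for 'max c^T x s.t. A x <= b, x >= 0' is:
  Dual:  min b^T y  s.t.  A^T y >= c,  y >= 0.

So the dual LP is:
  minimize  10y1 + 7y2 + 21y3 + 29y4
  subject to:
    y1 + y3 + 4y4 >= 4
    y2 + 4y3 + 2y4 >= 2
    y1, y2, y3, y4 >= 0

Solving the primal: x* = (5.2857, 3.9286).
  primal value c^T x* = 29.
Solving the dual: y* = (0, 0, 0, 1).
  dual value b^T y* = 29.
Strong duality: c^T x* = b^T y*. Confirmed.

29


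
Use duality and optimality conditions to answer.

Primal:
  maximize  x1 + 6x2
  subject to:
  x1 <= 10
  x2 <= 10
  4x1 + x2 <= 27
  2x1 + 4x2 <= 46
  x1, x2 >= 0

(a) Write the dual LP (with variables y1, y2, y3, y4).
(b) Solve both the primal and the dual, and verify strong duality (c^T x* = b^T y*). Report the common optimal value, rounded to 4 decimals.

The standard primal-dual pair for 'max c^T x s.t. A x <= b, x >= 0' is:
  Dual:  min b^T y  s.t.  A^T y >= c,  y >= 0.

So the dual LP is:
  minimize  10y1 + 10y2 + 27y3 + 46y4
  subject to:
    y1 + 4y3 + 2y4 >= 1
    y2 + y3 + 4y4 >= 6
    y1, y2, y3, y4 >= 0

Solving the primal: x* = (3, 10).
  primal value c^T x* = 63.
Solving the dual: y* = (0, 4, 0, 0.5).
  dual value b^T y* = 63.
Strong duality: c^T x* = b^T y*. Confirmed.

63


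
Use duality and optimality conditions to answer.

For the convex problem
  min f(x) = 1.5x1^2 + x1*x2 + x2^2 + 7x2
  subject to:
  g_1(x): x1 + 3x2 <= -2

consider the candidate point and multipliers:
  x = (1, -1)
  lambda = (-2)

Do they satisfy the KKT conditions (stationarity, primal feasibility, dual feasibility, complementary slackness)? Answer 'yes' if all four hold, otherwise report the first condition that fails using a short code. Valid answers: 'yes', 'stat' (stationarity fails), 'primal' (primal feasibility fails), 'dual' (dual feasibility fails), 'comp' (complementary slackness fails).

Gradient of f: grad f(x) = Q x + c = (2, 6)
Constraint values g_i(x) = a_i^T x - b_i:
  g_1((1, -1)) = 0
Stationarity residual: grad f(x) + sum_i lambda_i a_i = (0, 0)
  -> stationarity OK
Primal feasibility (all g_i <= 0): OK
Dual feasibility (all lambda_i >= 0): FAILS
Complementary slackness (lambda_i * g_i(x) = 0 for all i): OK

Verdict: the first failing condition is dual_feasibility -> dual.

dual


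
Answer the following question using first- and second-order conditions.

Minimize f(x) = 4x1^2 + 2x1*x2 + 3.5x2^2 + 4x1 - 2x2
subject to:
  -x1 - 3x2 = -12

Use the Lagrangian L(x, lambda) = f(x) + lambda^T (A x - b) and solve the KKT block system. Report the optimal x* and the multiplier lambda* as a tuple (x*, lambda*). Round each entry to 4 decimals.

Form the Lagrangian:
  L(x, lambda) = (1/2) x^T Q x + c^T x + lambda^T (A x - b)
Stationarity (grad_x L = 0): Q x + c + A^T lambda = 0.
Primal feasibility: A x = b.

This gives the KKT block system:
  [ Q   A^T ] [ x     ]   [-c ]
  [ A    0  ] [ lambda ] = [ b ]

Solving the linear system:
  x*      = (-0.4478, 4.1493)
  lambda* = (8.7164)
  f(x*)   = 47.2537

x* = (-0.4478, 4.1493), lambda* = (8.7164)


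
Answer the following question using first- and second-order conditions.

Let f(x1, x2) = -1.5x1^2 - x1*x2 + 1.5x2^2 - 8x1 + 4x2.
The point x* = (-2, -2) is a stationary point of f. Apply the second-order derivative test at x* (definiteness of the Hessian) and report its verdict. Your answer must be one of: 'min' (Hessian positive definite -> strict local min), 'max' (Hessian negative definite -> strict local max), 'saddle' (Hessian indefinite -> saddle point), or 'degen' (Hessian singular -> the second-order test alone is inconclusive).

Compute the Hessian H = grad^2 f:
  H = [[-3, -1], [-1, 3]]
Verify stationarity: grad f(x*) = H x* + g = (0, 0).
Eigenvalues of H: -3.1623, 3.1623.
Eigenvalues have mixed signs, so H is indefinite -> x* is a saddle point.

saddle
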